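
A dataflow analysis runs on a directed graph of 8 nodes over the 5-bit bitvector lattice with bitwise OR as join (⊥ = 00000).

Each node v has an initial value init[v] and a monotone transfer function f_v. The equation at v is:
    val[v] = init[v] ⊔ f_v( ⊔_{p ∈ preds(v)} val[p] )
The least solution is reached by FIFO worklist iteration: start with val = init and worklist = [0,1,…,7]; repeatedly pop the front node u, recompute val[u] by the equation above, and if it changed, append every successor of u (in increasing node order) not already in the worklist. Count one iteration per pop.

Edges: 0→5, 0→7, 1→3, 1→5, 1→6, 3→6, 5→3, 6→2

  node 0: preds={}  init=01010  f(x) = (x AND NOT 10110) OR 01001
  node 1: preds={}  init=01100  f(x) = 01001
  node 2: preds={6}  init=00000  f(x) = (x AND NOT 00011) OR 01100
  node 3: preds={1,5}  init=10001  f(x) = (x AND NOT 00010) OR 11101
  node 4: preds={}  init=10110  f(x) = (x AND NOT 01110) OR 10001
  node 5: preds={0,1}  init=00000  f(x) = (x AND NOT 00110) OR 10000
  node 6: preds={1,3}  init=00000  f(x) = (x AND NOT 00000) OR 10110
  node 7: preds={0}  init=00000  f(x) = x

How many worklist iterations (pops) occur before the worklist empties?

10

Worklist (10 pops):
  #1 pop 0: in=00000 → 01011 (was 01010); enqueue []
  #2 pop 1: in=00000 → 01101 (was 01100); enqueue []
  #3 pop 2: in=00000 → 01100 (was 00000); enqueue []
  #4 pop 3: in=01101 → 11101 (was 10001); enqueue []
  #5 pop 4: in=00000 → 10111 (was 10110); enqueue []
  #6 pop 5: in=01111 → 11001 (was 00000); enqueue [3]
  #7 pop 6: in=11101 → 11111 (was 00000); enqueue [2]
  #8 pop 7: in=01011 → 01011 (was 00000); enqueue []
  #9 pop 3: in=11101 → 11101 (no change)
  #10 pop 2: in=11111 → 11100 (was 01100); enqueue []

Fixpoint:
  val[0] = 01011
  val[1] = 01101
  val[2] = 11100
  val[3] = 11101
  val[4] = 10111
  val[5] = 11001
  val[6] = 11111
  val[7] = 01011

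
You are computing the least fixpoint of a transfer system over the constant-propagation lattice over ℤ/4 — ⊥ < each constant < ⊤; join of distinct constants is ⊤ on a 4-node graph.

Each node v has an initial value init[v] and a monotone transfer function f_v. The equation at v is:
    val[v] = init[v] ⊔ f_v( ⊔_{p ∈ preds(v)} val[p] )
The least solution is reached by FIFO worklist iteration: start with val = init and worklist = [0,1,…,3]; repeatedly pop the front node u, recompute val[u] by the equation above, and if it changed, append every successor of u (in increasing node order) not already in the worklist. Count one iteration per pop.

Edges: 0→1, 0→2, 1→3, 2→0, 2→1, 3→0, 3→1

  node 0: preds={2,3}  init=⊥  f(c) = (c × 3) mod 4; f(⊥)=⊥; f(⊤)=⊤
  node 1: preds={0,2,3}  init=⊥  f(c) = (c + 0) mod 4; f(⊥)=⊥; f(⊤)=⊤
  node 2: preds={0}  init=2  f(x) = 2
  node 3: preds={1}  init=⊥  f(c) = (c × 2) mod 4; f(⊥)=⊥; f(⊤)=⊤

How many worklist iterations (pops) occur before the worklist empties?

10

Trace (10 dequeues):
  [1] u=0 | in 2 | out 2 | prev ⊥ | push {}
  [2] u=1 | in 2 | out 2 | prev ⊥ | push {}
  [3] u=2 | in 2 | out 2 | ==
  [4] u=3 | in 2 | out 0 | prev ⊥ | push {0,1}
  [5] u=0 | in ⊤ | out ⊤ | prev 2 | push {2}
  [6] u=1 | in ⊤ | out ⊤ | prev 2 | push {3}
  [7] u=2 | in ⊤ | out 2 | ==
  [8] u=3 | in ⊤ | out ⊤ | prev 0 | push {0,1}
  [9] u=0 | in ⊤ | out ⊤ | ==
  [10] u=1 | in ⊤ | out ⊤ | ==

Converged values:
  [0] ⊤
  [1] ⊤
  [2] 2
  [3] ⊤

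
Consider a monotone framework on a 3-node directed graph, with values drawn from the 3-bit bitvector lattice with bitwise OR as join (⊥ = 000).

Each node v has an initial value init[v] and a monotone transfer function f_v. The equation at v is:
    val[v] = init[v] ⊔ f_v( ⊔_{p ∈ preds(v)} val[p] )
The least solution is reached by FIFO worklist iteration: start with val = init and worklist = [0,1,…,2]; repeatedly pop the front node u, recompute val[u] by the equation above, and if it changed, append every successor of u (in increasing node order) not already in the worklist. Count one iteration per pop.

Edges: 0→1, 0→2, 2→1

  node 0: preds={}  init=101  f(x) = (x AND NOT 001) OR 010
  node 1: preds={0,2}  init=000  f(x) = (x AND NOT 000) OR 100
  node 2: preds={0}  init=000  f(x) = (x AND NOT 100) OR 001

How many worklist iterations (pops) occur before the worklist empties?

4

Worklist (4 pops):
  #1 pop 0: in=000 → 111 (was 101); enqueue []
  #2 pop 1: in=111 → 111 (was 000); enqueue []
  #3 pop 2: in=111 → 011 (was 000); enqueue [1]
  #4 pop 1: in=111 → 111 (no change)

Fixpoint:
  val[0] = 111
  val[1] = 111
  val[2] = 011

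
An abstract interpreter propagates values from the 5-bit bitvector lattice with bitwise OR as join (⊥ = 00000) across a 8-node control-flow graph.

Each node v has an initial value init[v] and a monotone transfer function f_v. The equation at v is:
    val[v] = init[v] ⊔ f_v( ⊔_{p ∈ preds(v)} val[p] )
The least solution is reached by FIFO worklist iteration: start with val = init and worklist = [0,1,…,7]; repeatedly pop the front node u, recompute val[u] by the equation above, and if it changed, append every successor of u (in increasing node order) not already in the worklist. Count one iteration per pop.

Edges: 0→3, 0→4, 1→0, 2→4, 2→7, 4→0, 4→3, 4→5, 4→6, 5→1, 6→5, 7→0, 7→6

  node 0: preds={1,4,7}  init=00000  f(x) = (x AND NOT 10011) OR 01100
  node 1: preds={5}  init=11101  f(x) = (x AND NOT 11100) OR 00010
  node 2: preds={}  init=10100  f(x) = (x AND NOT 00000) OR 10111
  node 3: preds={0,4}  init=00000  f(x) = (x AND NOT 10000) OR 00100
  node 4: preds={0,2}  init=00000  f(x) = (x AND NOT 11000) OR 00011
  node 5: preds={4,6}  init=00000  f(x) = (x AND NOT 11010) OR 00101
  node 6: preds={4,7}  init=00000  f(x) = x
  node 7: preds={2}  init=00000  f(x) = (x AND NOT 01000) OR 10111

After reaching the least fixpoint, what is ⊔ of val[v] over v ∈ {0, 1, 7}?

Trace (14 dequeues):
  [1] u=0 | in 11101 | out 01100 | prev 00000 | push {}
  [2] u=1 | in 00000 | out 11111 | prev 11101 | push {0}
  [3] u=2 | in 00000 | out 10111 | prev 10100 | push {}
  [4] u=3 | in 01100 | out 01100 | prev 00000 | push {}
  [5] u=4 | in 11111 | out 00111 | prev 00000 | push {3}
  [6] u=5 | in 00111 | out 00101 | prev 00000 | push {1}
  [7] u=6 | in 00111 | out 00111 | prev 00000 | push {5}
  [8] u=7 | in 10111 | out 10111 | prev 00000 | push {6}
  [9] u=0 | in 11111 | out 01100 | ==
  [10] u=3 | in 01111 | out 01111 | prev 01100 | push {}
  [11] u=1 | in 00101 | out 11111 | ==
  [12] u=5 | in 00111 | out 00101 | ==
  [13] u=6 | in 10111 | out 10111 | prev 00111 | push {5}
  [14] u=5 | in 10111 | out 00101 | ==

Converged values:
  [0] 01100
  [1] 11111
  [2] 10111
  [3] 01111
  [4] 00111
  [5] 00101
  [6] 10111
  [7] 10111

11111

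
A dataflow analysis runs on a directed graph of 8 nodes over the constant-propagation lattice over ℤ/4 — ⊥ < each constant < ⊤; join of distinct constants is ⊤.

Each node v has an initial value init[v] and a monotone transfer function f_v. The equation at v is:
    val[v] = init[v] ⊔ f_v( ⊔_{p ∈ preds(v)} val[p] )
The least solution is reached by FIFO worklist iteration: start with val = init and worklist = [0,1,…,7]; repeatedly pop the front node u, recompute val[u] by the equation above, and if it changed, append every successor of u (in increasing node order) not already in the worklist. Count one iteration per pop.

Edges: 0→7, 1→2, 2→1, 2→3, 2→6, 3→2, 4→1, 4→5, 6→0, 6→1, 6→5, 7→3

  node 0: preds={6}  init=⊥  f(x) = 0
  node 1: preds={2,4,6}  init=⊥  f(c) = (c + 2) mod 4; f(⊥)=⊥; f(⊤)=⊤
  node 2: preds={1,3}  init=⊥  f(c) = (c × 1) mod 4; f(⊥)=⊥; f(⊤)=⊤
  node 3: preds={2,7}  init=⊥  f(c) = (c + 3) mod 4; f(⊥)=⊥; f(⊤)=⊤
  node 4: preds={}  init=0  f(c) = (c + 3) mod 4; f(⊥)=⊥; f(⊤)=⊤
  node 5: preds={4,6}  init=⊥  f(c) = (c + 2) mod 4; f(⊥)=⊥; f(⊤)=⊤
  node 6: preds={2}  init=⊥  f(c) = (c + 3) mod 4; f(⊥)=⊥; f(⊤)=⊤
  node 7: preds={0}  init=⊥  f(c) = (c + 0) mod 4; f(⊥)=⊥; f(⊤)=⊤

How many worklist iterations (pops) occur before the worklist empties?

19

Iteration log — 19 steps:
  step 1. node 0  ⊔preds=⊥  new=0  old=⊥  +wl: 
  step 2. node 1  ⊔preds=0  new=2  old=⊥  +wl: 
  step 3. node 2  ⊔preds=2  new=2  old=⊥  +wl: 1
  step 4. node 3  ⊔preds=2  new=1  old=⊥  +wl: 2
  step 5. node 4  ⊔preds=⊥  new=0  stable
  step 6. node 5  ⊔preds=0  new=2  old=⊥  +wl: 
  step 7. node 6  ⊔preds=2  new=1  old=⊥  +wl: 0,5
  step 8. node 7  ⊔preds=0  new=0  old=⊥  +wl: 3
  step 9. node 1  ⊔preds=⊤  new=⊤  old=2  +wl: 
  step 10. node 2  ⊔preds=⊤  new=⊤  old=2  +wl: 1,6
  step 11. node 0  ⊔preds=1  new=0  stable
  step 12. node 5  ⊔preds=⊤  new=⊤  old=2  +wl: 
  step 13. node 3  ⊔preds=⊤  new=⊤  old=1  +wl: 2
  step 14. node 1  ⊔preds=⊤  new=⊤  stable
  step 15. node 6  ⊔preds=⊤  new=⊤  old=1  +wl: 0,1,5
  step 16. node 2  ⊔preds=⊤  new=⊤  stable
  step 17. node 0  ⊔preds=⊤  new=0  stable
  step 18. node 1  ⊔preds=⊤  new=⊤  stable
  step 19. node 5  ⊔preds=⊤  new=⊤  stable

Least fixpoint reached:
  node 0: 0
  node 1: ⊤
  node 2: ⊤
  node 3: ⊤
  node 4: 0
  node 5: ⊤
  node 6: ⊤
  node 7: 0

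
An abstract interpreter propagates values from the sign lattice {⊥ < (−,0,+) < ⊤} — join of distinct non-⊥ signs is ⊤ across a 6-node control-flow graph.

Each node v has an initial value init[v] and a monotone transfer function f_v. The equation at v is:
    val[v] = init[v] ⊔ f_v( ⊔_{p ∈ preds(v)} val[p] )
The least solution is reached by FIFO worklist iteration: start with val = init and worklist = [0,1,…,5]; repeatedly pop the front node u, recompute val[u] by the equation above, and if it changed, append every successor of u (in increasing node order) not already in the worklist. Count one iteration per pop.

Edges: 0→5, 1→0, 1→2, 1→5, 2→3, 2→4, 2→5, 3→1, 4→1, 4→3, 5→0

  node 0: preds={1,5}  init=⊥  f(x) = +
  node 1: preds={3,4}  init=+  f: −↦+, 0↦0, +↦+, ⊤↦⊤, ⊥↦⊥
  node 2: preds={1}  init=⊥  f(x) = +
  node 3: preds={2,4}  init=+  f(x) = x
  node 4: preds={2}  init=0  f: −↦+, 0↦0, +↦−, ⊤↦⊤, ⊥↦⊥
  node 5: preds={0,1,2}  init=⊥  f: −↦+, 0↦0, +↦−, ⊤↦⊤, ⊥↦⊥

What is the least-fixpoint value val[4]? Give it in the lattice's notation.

Trace (9 dequeues):
  [1] u=0 | in + | out + | prev ⊥ | push {}
  [2] u=1 | in ⊤ | out ⊤ | prev + | push {0}
  [3] u=2 | in ⊤ | out + | prev ⊥ | push {}
  [4] u=3 | in ⊤ | out ⊤ | prev + | push {1}
  [5] u=4 | in + | out ⊤ | prev 0 | push {3}
  [6] u=5 | in ⊤ | out ⊤ | prev ⊥ | push {}
  [7] u=0 | in ⊤ | out + | ==
  [8] u=1 | in ⊤ | out ⊤ | ==
  [9] u=3 | in ⊤ | out ⊤ | ==

Converged values:
  [0] +
  [1] ⊤
  [2] +
  [3] ⊤
  [4] ⊤
  [5] ⊤

⊤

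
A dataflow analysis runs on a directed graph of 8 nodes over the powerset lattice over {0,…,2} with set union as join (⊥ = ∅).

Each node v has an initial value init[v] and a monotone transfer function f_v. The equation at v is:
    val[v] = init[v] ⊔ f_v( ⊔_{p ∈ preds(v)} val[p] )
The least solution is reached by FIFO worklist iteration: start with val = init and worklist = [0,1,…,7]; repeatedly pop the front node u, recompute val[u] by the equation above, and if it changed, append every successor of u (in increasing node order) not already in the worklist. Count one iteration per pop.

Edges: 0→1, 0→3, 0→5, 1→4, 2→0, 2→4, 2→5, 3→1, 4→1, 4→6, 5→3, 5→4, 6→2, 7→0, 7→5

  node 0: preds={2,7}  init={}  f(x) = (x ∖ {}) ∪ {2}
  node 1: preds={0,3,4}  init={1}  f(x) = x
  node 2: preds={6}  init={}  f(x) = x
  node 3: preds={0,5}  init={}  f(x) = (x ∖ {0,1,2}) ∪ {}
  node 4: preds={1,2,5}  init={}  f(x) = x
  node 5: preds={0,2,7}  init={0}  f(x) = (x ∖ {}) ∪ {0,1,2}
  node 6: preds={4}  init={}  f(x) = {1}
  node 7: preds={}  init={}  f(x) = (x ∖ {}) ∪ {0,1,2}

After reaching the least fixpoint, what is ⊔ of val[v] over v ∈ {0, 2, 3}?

{0,1,2}

Trace (17 dequeues):
  [1] u=0 | in {} | out {2} | prev {} | push {}
  [2] u=1 | in {2} | out {1,2} | prev {1} | push {}
  [3] u=2 | in {} | out {} | ==
  [4] u=3 | in {0,2} | out {} | ==
  [5] u=4 | in {0,1,2} | out {0,1,2} | prev {} | push {1}
  [6] u=5 | in {2} | out {0,1,2} | prev {0} | push {3,4}
  [7] u=6 | in {0,1,2} | out {1} | prev {} | push {2}
  [8] u=7 | in {} | out {0,1,2} | prev {} | push {0,5}
  [9] u=1 | in {0,1,2} | out {0,1,2} | prev {1,2} | push {}
  [10] u=3 | in {0,1,2} | out {} | ==
  [11] u=4 | in {0,1,2} | out {0,1,2} | ==
  [12] u=2 | in {1} | out {1} | prev {} | push {4}
  [13] u=0 | in {0,1,2} | out {0,1,2} | prev {2} | push {1,3}
  [14] u=5 | in {0,1,2} | out {0,1,2} | ==
  [15] u=4 | in {0,1,2} | out {0,1,2} | ==
  [16] u=1 | in {0,1,2} | out {0,1,2} | ==
  [17] u=3 | in {0,1,2} | out {} | ==

Converged values:
  [0] {0,1,2}
  [1] {0,1,2}
  [2] {1}
  [3] {}
  [4] {0,1,2}
  [5] {0,1,2}
  [6] {1}
  [7] {0,1,2}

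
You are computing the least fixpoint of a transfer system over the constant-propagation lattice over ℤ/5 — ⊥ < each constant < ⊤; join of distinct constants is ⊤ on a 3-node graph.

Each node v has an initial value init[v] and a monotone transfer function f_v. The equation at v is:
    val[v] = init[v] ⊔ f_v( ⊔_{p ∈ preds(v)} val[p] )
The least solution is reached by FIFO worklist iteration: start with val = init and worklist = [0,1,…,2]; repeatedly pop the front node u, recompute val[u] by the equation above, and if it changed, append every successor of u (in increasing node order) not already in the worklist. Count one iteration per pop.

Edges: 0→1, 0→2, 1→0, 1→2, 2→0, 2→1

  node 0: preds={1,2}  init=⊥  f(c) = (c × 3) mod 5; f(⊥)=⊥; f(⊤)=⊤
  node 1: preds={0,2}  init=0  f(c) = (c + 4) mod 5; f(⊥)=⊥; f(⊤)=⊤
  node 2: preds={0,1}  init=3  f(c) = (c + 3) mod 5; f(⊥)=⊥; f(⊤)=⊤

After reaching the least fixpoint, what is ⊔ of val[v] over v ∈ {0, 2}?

Worklist (5 pops):
  #1 pop 0: in=⊤ → ⊤ (was ⊥); enqueue []
  #2 pop 1: in=⊤ → ⊤ (was 0); enqueue [0]
  #3 pop 2: in=⊤ → ⊤ (was 3); enqueue [1]
  #4 pop 0: in=⊤ → ⊤ (no change)
  #5 pop 1: in=⊤ → ⊤ (no change)

Fixpoint:
  val[0] = ⊤
  val[1] = ⊤
  val[2] = ⊤

⊤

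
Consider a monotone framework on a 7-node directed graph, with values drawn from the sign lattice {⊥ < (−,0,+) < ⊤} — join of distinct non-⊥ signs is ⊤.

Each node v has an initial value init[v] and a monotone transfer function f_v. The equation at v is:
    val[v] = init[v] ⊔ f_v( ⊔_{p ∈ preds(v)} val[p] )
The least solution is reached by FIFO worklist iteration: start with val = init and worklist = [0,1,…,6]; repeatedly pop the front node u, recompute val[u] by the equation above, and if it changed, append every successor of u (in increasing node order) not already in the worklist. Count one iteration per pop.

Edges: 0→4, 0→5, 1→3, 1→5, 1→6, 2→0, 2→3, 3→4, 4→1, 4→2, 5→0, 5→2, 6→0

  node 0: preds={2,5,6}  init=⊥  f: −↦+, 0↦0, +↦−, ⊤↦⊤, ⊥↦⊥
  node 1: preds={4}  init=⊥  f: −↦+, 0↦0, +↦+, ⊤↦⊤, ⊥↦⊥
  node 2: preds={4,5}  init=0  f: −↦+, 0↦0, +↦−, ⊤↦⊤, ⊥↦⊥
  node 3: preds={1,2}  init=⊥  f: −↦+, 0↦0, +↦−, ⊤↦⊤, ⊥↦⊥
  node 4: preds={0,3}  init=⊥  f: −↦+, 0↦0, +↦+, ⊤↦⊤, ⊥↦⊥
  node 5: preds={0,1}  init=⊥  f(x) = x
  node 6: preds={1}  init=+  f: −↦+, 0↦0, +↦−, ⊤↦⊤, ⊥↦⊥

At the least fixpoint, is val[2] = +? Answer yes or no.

Trace (15 dequeues):
  [1] u=0 | in ⊤ | out ⊤ | prev ⊥ | push {}
  [2] u=1 | in ⊥ | out ⊥ | ==
  [3] u=2 | in ⊥ | out 0 | ==
  [4] u=3 | in 0 | out 0 | prev ⊥ | push {}
  [5] u=4 | in ⊤ | out ⊤ | prev ⊥ | push {1,2}
  [6] u=5 | in ⊤ | out ⊤ | prev ⊥ | push {0}
  [7] u=6 | in ⊥ | out + | ==
  [8] u=1 | in ⊤ | out ⊤ | prev ⊥ | push {3,5,6}
  [9] u=2 | in ⊤ | out ⊤ | prev 0 | push {}
  [10] u=0 | in ⊤ | out ⊤ | ==
  [11] u=3 | in ⊤ | out ⊤ | prev 0 | push {4}
  [12] u=5 | in ⊤ | out ⊤ | ==
  [13] u=6 | in ⊤ | out ⊤ | prev + | push {0}
  [14] u=4 | in ⊤ | out ⊤ | ==
  [15] u=0 | in ⊤ | out ⊤ | ==

Converged values:
  [0] ⊤
  [1] ⊤
  [2] ⊤
  [3] ⊤
  [4] ⊤
  [5] ⊤
  [6] ⊤

no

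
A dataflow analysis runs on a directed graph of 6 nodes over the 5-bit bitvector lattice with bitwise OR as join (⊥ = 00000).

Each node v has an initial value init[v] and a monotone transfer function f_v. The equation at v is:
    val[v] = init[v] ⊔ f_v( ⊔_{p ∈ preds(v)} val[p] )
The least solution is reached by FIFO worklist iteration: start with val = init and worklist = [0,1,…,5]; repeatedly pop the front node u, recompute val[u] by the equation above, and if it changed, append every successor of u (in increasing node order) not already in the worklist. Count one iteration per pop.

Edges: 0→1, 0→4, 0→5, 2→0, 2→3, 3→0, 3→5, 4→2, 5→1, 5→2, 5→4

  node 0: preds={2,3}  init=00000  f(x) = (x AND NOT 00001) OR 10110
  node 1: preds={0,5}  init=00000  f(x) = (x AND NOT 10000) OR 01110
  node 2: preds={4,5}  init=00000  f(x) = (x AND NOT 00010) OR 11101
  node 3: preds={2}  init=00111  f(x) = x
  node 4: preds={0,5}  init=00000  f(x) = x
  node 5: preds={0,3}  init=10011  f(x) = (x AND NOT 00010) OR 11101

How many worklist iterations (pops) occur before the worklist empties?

Trace (12 dequeues):
  [1] u=0 | in 00111 | out 10110 | prev 00000 | push {}
  [2] u=1 | in 10111 | out 01111 | prev 00000 | push {}
  [3] u=2 | in 10011 | out 11101 | prev 00000 | push {0}
  [4] u=3 | in 11101 | out 11111 | prev 00111 | push {}
  [5] u=4 | in 10111 | out 10111 | prev 00000 | push {2}
  [6] u=5 | in 11111 | out 11111 | prev 10011 | push {1,4}
  [7] u=0 | in 11111 | out 11110 | prev 10110 | push {5}
  [8] u=2 | in 11111 | out 11101 | ==
  [9] u=1 | in 11111 | out 01111 | ==
  [10] u=4 | in 11111 | out 11111 | prev 10111 | push {2}
  [11] u=5 | in 11111 | out 11111 | ==
  [12] u=2 | in 11111 | out 11101 | ==

Converged values:
  [0] 11110
  [1] 01111
  [2] 11101
  [3] 11111
  [4] 11111
  [5] 11111

12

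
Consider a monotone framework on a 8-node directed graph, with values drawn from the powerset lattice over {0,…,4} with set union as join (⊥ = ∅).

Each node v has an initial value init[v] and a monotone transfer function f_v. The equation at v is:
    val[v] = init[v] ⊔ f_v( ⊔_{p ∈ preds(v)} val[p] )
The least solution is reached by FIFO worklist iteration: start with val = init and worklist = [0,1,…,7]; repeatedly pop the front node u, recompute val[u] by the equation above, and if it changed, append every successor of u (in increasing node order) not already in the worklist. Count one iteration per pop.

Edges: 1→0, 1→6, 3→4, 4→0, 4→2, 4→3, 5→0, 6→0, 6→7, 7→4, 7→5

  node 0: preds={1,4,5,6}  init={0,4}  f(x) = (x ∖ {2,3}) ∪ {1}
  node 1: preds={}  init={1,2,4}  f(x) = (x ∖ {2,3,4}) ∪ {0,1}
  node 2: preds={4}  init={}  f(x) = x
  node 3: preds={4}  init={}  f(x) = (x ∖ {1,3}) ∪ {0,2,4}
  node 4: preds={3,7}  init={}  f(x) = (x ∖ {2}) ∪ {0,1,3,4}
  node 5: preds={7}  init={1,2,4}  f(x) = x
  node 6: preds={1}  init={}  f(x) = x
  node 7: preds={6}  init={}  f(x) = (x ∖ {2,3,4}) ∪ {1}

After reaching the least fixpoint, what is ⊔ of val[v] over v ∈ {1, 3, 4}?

Trace (14 dequeues):
  [1] u=0 | in {1,2,4} | out {0,1,4} | prev {0,4} | push {}
  [2] u=1 | in {} | out {0,1,2,4} | prev {1,2,4} | push {0}
  [3] u=2 | in {} | out {} | ==
  [4] u=3 | in {} | out {0,2,4} | prev {} | push {}
  [5] u=4 | in {0,2,4} | out {0,1,3,4} | prev {} | push {2,3}
  [6] u=5 | in {} | out {1,2,4} | ==
  [7] u=6 | in {0,1,2,4} | out {0,1,2,4} | prev {} | push {}
  [8] u=7 | in {0,1,2,4} | out {0,1} | prev {} | push {4,5}
  [9] u=0 | in {0,1,2,3,4} | out {0,1,4} | ==
  [10] u=2 | in {0,1,3,4} | out {0,1,3,4} | prev {} | push {}
  [11] u=3 | in {0,1,3,4} | out {0,2,4} | ==
  [12] u=4 | in {0,1,2,4} | out {0,1,3,4} | ==
  [13] u=5 | in {0,1} | out {0,1,2,4} | prev {1,2,4} | push {0}
  [14] u=0 | in {0,1,2,3,4} | out {0,1,4} | ==

Converged values:
  [0] {0,1,4}
  [1] {0,1,2,4}
  [2] {0,1,3,4}
  [3] {0,2,4}
  [4] {0,1,3,4}
  [5] {0,1,2,4}
  [6] {0,1,2,4}
  [7] {0,1}

{0,1,2,3,4}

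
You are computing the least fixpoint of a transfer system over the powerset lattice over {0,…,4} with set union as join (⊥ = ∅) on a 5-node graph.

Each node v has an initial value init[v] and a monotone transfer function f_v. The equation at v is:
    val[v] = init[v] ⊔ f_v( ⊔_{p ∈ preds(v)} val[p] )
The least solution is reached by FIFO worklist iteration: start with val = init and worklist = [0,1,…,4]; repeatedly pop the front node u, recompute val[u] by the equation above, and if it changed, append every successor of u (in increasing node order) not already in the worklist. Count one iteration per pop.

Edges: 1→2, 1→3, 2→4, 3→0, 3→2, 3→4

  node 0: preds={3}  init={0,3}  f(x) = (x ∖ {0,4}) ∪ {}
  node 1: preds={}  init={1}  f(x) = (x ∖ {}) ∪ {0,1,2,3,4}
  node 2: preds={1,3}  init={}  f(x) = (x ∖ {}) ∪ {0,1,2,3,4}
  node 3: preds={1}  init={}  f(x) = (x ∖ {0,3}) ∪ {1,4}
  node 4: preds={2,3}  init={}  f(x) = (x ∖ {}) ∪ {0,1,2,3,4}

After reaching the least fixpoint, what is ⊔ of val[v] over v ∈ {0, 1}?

Worklist (7 pops):
  #1 pop 0: in={} → {0,3} (no change)
  #2 pop 1: in={} → {0,1,2,3,4} (was {1}); enqueue []
  #3 pop 2: in={0,1,2,3,4} → {0,1,2,3,4} (was {}); enqueue []
  #4 pop 3: in={0,1,2,3,4} → {1,2,4} (was {}); enqueue [0,2]
  #5 pop 4: in={0,1,2,3,4} → {0,1,2,3,4} (was {}); enqueue []
  #6 pop 0: in={1,2,4} → {0,1,2,3} (was {0,3}); enqueue []
  #7 pop 2: in={0,1,2,3,4} → {0,1,2,3,4} (no change)

Fixpoint:
  val[0] = {0,1,2,3}
  val[1] = {0,1,2,3,4}
  val[2] = {0,1,2,3,4}
  val[3] = {1,2,4}
  val[4] = {0,1,2,3,4}

{0,1,2,3,4}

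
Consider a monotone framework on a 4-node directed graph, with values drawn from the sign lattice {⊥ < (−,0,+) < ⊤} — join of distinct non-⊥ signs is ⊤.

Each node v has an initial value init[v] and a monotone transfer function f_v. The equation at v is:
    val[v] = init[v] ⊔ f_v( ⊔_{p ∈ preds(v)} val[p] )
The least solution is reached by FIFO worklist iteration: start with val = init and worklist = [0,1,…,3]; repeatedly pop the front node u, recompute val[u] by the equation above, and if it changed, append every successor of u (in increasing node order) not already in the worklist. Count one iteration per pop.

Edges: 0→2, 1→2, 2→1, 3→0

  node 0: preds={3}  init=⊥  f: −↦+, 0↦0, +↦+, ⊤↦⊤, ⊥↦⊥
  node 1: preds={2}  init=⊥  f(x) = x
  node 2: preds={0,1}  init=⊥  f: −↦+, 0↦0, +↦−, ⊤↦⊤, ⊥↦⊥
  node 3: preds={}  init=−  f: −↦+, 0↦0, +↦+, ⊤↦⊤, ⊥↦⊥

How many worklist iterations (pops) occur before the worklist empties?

8

Worklist (8 pops):
  #1 pop 0: in=− → + (was ⊥); enqueue []
  #2 pop 1: in=⊥ → ⊥ (no change)
  #3 pop 2: in=+ → − (was ⊥); enqueue [1]
  #4 pop 3: in=⊥ → − (no change)
  #5 pop 1: in=− → − (was ⊥); enqueue [2]
  #6 pop 2: in=⊤ → ⊤ (was −); enqueue [1]
  #7 pop 1: in=⊤ → ⊤ (was −); enqueue [2]
  #8 pop 2: in=⊤ → ⊤ (no change)

Fixpoint:
  val[0] = +
  val[1] = ⊤
  val[2] = ⊤
  val[3] = −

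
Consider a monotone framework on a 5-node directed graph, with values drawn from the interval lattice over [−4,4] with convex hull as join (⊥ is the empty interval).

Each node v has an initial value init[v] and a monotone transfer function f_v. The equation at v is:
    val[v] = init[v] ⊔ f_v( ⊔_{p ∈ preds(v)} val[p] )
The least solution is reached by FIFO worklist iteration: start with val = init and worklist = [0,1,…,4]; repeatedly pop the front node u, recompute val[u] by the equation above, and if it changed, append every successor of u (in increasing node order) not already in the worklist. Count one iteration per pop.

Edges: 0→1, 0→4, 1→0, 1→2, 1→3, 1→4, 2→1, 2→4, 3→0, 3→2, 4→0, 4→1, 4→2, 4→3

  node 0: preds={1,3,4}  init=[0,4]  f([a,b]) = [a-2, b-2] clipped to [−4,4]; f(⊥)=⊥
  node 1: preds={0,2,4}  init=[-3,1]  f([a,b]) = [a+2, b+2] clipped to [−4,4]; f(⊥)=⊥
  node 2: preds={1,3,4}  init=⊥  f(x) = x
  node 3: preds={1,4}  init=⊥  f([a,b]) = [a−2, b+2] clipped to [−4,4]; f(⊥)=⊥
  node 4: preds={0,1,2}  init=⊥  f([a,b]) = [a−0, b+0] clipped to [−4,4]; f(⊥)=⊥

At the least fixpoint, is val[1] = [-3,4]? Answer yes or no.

Iteration log — 11 steps:
  step 1. node 0  ⊔preds=[-3,1]  new=[-4,4]  old=[0,4]  +wl: 
  step 2. node 1  ⊔preds=[-4,4]  new=[-3,4]  old=[-3,1]  +wl: 0
  step 3. node 2  ⊔preds=[-3,4]  new=[-3,4]  old=⊥  +wl: 1
  step 4. node 3  ⊔preds=[-3,4]  new=[-4,4]  old=⊥  +wl: 2
  step 5. node 4  ⊔preds=[-4,4]  new=[-4,4]  old=⊥  +wl: 3
  step 6. node 0  ⊔preds=[-4,4]  new=[-4,4]  stable
  step 7. node 1  ⊔preds=[-4,4]  new=[-3,4]  stable
  step 8. node 2  ⊔preds=[-4,4]  new=[-4,4]  old=[-3,4]  +wl: 1,4
  step 9. node 3  ⊔preds=[-4,4]  new=[-4,4]  stable
  step 10. node 1  ⊔preds=[-4,4]  new=[-3,4]  stable
  step 11. node 4  ⊔preds=[-4,4]  new=[-4,4]  stable

Least fixpoint reached:
  node 0: [-4,4]
  node 1: [-3,4]
  node 2: [-4,4]
  node 3: [-4,4]
  node 4: [-4,4]

yes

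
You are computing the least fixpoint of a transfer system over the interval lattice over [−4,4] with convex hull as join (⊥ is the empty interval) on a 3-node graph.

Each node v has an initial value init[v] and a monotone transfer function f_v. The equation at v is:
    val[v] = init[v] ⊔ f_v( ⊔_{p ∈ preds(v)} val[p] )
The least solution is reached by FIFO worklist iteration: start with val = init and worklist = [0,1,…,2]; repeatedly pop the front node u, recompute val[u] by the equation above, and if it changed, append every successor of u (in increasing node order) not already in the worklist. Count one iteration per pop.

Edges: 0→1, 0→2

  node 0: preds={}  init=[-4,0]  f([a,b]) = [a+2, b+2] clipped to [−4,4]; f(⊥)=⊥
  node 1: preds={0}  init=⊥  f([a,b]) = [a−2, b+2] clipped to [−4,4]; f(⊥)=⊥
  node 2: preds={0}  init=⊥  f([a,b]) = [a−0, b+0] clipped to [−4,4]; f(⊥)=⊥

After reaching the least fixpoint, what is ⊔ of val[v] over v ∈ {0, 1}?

Worklist (3 pops):
  #1 pop 0: in=⊥ → [-4,0] (no change)
  #2 pop 1: in=[-4,0] → [-4,2] (was ⊥); enqueue []
  #3 pop 2: in=[-4,0] → [-4,0] (was ⊥); enqueue []

Fixpoint:
  val[0] = [-4,0]
  val[1] = [-4,2]
  val[2] = [-4,0]

[-4,2]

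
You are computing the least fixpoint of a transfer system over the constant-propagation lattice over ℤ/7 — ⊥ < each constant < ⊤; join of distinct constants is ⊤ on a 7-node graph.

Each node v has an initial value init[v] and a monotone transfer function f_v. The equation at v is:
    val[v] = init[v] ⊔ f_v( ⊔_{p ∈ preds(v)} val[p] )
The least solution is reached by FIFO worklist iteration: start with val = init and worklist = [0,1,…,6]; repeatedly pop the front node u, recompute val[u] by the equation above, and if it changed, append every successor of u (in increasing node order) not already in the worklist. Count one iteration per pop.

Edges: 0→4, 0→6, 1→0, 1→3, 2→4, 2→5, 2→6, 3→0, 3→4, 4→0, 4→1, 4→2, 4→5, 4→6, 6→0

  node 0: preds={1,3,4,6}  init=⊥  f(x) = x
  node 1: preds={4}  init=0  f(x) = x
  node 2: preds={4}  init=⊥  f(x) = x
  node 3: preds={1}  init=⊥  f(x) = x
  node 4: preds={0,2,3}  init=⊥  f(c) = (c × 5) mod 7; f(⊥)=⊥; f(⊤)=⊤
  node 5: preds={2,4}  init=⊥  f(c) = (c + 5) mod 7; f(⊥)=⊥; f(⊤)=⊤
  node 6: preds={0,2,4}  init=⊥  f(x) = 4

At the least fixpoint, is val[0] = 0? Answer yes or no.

Iteration log — 22 steps:
  step 1. node 0  ⊔preds=0  new=0  old=⊥  +wl: 
  step 2. node 1  ⊔preds=⊥  new=0  stable
  step 3. node 2  ⊔preds=⊥  new=⊥  stable
  step 4. node 3  ⊔preds=0  new=0  old=⊥  +wl: 0
  step 5. node 4  ⊔preds=0  new=0  old=⊥  +wl: 1,2
  step 6. node 5  ⊔preds=0  new=5  old=⊥  +wl: 
  step 7. node 6  ⊔preds=0  new=4  old=⊥  +wl: 
  step 8. node 0  ⊔preds=⊤  new=⊤  old=0  +wl: 4,6
  step 9. node 1  ⊔preds=0  new=0  stable
  step 10. node 2  ⊔preds=0  new=0  old=⊥  +wl: 5
  step 11. node 4  ⊔preds=⊤  new=⊤  old=0  +wl: 0,1,2
  step 12. node 6  ⊔preds=⊤  new=4  stable
  step 13. node 5  ⊔preds=⊤  new=⊤  old=5  +wl: 
  step 14. node 0  ⊔preds=⊤  new=⊤  stable
  step 15. node 1  ⊔preds=⊤  new=⊤  old=0  +wl: 0,3
  step 16. node 2  ⊔preds=⊤  new=⊤  old=0  +wl: 4,5,6
  step 17. node 0  ⊔preds=⊤  new=⊤  stable
  step 18. node 3  ⊔preds=⊤  new=⊤  old=0  +wl: 0
  step 19. node 4  ⊔preds=⊤  new=⊤  stable
  step 20. node 5  ⊔preds=⊤  new=⊤  stable
  step 21. node 6  ⊔preds=⊤  new=4  stable
  step 22. node 0  ⊔preds=⊤  new=⊤  stable

Least fixpoint reached:
  node 0: ⊤
  node 1: ⊤
  node 2: ⊤
  node 3: ⊤
  node 4: ⊤
  node 5: ⊤
  node 6: 4

no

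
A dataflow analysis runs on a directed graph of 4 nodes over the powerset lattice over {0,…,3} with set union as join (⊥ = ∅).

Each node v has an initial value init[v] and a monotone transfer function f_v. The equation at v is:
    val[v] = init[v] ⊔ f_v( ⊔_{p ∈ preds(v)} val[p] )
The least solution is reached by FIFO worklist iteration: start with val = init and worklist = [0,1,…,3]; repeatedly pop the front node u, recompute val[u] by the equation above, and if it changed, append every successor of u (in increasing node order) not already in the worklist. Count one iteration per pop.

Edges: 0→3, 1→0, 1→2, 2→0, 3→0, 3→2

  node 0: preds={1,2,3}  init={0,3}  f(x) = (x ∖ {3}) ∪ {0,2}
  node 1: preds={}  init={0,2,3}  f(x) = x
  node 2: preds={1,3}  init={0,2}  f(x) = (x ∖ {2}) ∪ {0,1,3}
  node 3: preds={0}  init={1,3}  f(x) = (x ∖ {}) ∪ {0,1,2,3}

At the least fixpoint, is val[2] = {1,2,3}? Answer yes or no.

no

Iteration log — 6 steps:
  step 1. node 0  ⊔preds={0,1,2,3}  new={0,1,2,3}  old={0,3}  +wl: 
  step 2. node 1  ⊔preds={}  new={0,2,3}  stable
  step 3. node 2  ⊔preds={0,1,2,3}  new={0,1,2,3}  old={0,2}  +wl: 0
  step 4. node 3  ⊔preds={0,1,2,3}  new={0,1,2,3}  old={1,3}  +wl: 2
  step 5. node 0  ⊔preds={0,1,2,3}  new={0,1,2,3}  stable
  step 6. node 2  ⊔preds={0,1,2,3}  new={0,1,2,3}  stable

Least fixpoint reached:
  node 0: {0,1,2,3}
  node 1: {0,2,3}
  node 2: {0,1,2,3}
  node 3: {0,1,2,3}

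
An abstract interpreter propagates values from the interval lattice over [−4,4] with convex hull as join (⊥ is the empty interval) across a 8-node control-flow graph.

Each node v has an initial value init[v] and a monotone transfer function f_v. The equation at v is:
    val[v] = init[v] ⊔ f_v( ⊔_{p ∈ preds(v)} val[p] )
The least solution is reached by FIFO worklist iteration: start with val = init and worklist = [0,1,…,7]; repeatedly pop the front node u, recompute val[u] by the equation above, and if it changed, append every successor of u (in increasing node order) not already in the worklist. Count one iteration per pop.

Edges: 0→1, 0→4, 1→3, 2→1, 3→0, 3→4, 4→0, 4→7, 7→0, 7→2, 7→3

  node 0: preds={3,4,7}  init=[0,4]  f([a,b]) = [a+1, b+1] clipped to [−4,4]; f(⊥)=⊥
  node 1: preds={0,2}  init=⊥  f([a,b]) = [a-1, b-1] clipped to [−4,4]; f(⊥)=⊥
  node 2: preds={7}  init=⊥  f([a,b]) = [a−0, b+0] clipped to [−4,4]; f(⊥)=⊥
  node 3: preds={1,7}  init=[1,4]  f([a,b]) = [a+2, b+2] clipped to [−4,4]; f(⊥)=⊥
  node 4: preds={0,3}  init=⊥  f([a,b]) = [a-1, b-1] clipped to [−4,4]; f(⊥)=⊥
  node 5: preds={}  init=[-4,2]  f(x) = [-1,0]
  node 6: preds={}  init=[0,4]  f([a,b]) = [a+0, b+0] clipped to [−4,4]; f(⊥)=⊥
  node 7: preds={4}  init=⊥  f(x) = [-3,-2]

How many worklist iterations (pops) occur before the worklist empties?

18

Worklist (18 pops):
  #1 pop 0: in=[1,4] → [0,4] (no change)
  #2 pop 1: in=[0,4] → [-1,3] (was ⊥); enqueue []
  #3 pop 2: in=⊥ → ⊥ (no change)
  #4 pop 3: in=[-1,3] → [1,4] (no change)
  #5 pop 4: in=[0,4] → [-1,3] (was ⊥); enqueue [0]
  #6 pop 5: in=⊥ → [-4,2] (no change)
  #7 pop 6: in=⊥ → [0,4] (no change)
  #8 pop 7: in=[-1,3] → [-3,-2] (was ⊥); enqueue [2,3]
  #9 pop 0: in=[-3,4] → [-2,4] (was [0,4]); enqueue [1,4]
  #10 pop 2: in=[-3,-2] → [-3,-2] (was ⊥); enqueue []
  #11 pop 3: in=[-3,3] → [-1,4] (was [1,4]); enqueue [0]
  #12 pop 1: in=[-3,4] → [-4,3] (was [-1,3]); enqueue [3]
  #13 pop 4: in=[-2,4] → [-3,3] (was [-1,3]); enqueue [7]
  #14 pop 0: in=[-3,4] → [-2,4] (no change)
  #15 pop 3: in=[-4,3] → [-2,4] (was [-1,4]); enqueue [0,4]
  #16 pop 7: in=[-3,3] → [-3,-2] (no change)
  #17 pop 0: in=[-3,4] → [-2,4] (no change)
  #18 pop 4: in=[-2,4] → [-3,3] (no change)

Fixpoint:
  val[0] = [-2,4]
  val[1] = [-4,3]
  val[2] = [-3,-2]
  val[3] = [-2,4]
  val[4] = [-3,3]
  val[5] = [-4,2]
  val[6] = [0,4]
  val[7] = [-3,-2]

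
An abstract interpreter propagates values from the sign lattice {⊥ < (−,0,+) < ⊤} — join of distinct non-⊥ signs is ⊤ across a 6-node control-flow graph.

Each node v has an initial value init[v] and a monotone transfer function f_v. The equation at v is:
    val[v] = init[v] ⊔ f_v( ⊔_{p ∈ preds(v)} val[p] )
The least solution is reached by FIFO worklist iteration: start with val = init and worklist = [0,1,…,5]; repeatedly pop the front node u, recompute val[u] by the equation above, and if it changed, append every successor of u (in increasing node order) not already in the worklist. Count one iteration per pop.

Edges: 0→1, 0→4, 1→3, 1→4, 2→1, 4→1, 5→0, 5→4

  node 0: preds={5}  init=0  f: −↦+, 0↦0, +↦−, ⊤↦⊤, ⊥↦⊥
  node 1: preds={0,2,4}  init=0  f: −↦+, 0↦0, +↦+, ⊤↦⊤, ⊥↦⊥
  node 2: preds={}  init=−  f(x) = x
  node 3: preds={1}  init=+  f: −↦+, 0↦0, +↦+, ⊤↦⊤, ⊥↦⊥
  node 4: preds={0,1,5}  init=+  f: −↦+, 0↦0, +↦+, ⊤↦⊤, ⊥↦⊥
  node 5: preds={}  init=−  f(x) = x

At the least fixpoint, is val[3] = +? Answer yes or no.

no

Iteration log — 7 steps:
  step 1. node 0  ⊔preds=−  new=⊤  old=0  +wl: 
  step 2. node 1  ⊔preds=⊤  new=⊤  old=0  +wl: 
  step 3. node 2  ⊔preds=⊥  new=−  stable
  step 4. node 3  ⊔preds=⊤  new=⊤  old=+  +wl: 
  step 5. node 4  ⊔preds=⊤  new=⊤  old=+  +wl: 1
  step 6. node 5  ⊔preds=⊥  new=−  stable
  step 7. node 1  ⊔preds=⊤  new=⊤  stable

Least fixpoint reached:
  node 0: ⊤
  node 1: ⊤
  node 2: −
  node 3: ⊤
  node 4: ⊤
  node 5: −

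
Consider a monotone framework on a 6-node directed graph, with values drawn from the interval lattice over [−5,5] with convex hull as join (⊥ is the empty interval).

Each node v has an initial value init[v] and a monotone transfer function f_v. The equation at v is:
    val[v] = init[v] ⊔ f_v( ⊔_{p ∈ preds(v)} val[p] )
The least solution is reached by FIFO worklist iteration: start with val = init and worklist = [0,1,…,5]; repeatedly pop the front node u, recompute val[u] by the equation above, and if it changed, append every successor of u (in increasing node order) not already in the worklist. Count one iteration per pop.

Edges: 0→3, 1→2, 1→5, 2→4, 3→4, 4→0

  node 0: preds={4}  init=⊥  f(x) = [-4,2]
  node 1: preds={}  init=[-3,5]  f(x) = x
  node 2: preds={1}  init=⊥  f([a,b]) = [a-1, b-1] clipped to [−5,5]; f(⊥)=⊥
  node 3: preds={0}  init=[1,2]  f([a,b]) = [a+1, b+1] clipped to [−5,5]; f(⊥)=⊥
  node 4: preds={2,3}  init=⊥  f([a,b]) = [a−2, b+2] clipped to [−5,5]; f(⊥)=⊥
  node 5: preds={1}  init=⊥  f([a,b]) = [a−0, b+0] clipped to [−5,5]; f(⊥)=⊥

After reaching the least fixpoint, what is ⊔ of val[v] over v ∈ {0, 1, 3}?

[-4,5]

Worklist (7 pops):
  #1 pop 0: in=⊥ → [-4,2] (was ⊥); enqueue []
  #2 pop 1: in=⊥ → [-3,5] (no change)
  #3 pop 2: in=[-3,5] → [-4,4] (was ⊥); enqueue []
  #4 pop 3: in=[-4,2] → [-3,3] (was [1,2]); enqueue []
  #5 pop 4: in=[-4,4] → [-5,5] (was ⊥); enqueue [0]
  #6 pop 5: in=[-3,5] → [-3,5] (was ⊥); enqueue []
  #7 pop 0: in=[-5,5] → [-4,2] (no change)

Fixpoint:
  val[0] = [-4,2]
  val[1] = [-3,5]
  val[2] = [-4,4]
  val[3] = [-3,3]
  val[4] = [-5,5]
  val[5] = [-3,5]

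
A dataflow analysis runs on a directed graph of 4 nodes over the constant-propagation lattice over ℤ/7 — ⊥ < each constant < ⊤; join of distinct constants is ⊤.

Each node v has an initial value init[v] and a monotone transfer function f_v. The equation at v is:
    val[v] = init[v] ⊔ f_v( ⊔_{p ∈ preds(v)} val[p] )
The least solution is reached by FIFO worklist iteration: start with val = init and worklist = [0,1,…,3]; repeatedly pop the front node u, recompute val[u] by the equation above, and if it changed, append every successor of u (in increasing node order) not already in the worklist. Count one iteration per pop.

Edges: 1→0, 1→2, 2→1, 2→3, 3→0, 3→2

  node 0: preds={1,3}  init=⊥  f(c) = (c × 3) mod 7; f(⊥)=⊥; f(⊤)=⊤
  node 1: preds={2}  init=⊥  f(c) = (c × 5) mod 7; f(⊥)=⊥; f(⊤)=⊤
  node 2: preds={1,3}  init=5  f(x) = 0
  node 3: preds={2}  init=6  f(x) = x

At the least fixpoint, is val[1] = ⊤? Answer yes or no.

yes

Trace (8 dequeues):
  [1] u=0 | in 6 | out 4 | prev ⊥ | push {}
  [2] u=1 | in 5 | out 4 | prev ⊥ | push {0}
  [3] u=2 | in ⊤ | out ⊤ | prev 5 | push {1}
  [4] u=3 | in ⊤ | out ⊤ | prev 6 | push {2}
  [5] u=0 | in ⊤ | out ⊤ | prev 4 | push {}
  [6] u=1 | in ⊤ | out ⊤ | prev 4 | push {0}
  [7] u=2 | in ⊤ | out ⊤ | ==
  [8] u=0 | in ⊤ | out ⊤ | ==

Converged values:
  [0] ⊤
  [1] ⊤
  [2] ⊤
  [3] ⊤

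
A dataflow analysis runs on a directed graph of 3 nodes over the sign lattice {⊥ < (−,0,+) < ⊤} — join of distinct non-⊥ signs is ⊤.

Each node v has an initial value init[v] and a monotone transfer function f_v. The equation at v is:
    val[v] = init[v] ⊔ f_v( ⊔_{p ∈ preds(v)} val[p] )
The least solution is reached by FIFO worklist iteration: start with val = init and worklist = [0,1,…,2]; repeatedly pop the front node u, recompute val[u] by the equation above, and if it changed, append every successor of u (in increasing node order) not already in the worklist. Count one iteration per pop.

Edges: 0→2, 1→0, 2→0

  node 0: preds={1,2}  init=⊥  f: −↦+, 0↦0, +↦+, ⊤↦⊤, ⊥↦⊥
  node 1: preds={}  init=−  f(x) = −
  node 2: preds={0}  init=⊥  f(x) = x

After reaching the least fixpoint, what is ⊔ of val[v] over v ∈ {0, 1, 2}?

⊤

Trace (6 dequeues):
  [1] u=0 | in − | out + | prev ⊥ | push {}
  [2] u=1 | in ⊥ | out − | ==
  [3] u=2 | in + | out + | prev ⊥ | push {0}
  [4] u=0 | in ⊤ | out ⊤ | prev + | push {2}
  [5] u=2 | in ⊤ | out ⊤ | prev + | push {0}
  [6] u=0 | in ⊤ | out ⊤ | ==

Converged values:
  [0] ⊤
  [1] −
  [2] ⊤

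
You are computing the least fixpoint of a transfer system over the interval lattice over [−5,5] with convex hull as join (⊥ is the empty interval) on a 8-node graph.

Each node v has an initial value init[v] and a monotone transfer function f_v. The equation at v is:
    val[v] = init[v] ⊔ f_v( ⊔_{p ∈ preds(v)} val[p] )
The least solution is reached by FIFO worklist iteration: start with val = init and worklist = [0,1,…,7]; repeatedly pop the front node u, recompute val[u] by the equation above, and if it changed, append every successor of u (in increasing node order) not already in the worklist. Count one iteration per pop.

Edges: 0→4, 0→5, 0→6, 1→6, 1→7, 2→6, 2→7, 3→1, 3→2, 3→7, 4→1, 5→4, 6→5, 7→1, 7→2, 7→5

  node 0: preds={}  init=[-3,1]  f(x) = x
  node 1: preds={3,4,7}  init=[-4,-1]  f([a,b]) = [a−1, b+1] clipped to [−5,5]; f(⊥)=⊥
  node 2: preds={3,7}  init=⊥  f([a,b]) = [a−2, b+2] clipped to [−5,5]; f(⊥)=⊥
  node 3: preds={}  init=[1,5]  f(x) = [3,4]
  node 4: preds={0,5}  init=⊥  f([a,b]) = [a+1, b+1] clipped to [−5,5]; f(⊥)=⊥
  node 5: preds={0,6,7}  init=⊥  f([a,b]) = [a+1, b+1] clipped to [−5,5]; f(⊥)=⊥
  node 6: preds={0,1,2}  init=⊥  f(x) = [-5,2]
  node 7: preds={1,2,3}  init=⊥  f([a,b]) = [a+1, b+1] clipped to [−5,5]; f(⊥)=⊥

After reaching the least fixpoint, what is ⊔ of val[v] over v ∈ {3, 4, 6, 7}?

[-5,5]

Iteration log — 21 steps:
  step 1. node 0  ⊔preds=⊥  new=[-3,1]  stable
  step 2. node 1  ⊔preds=[1,5]  new=[-4,5]  old=[-4,-1]  +wl: 
  step 3. node 2  ⊔preds=[1,5]  new=[-1,5]  old=⊥  +wl: 
  step 4. node 3  ⊔preds=⊥  new=[1,5]  stable
  step 5. node 4  ⊔preds=[-3,1]  new=[-2,2]  old=⊥  +wl: 1
  step 6. node 5  ⊔preds=[-3,1]  new=[-2,2]  old=⊥  +wl: 4
  step 7. node 6  ⊔preds=[-4,5]  new=[-5,2]  old=⊥  +wl: 5
  step 8. node 7  ⊔preds=[-4,5]  new=[-3,5]  old=⊥  +wl: 2
  step 9. node 1  ⊔preds=[-3,5]  new=[-4,5]  stable
  step 10. node 4  ⊔preds=[-3,2]  new=[-2,3]  old=[-2,2]  +wl: 1
  step 11. node 5  ⊔preds=[-5,5]  new=[-4,5]  old=[-2,2]  +wl: 4
  step 12. node 2  ⊔preds=[-3,5]  new=[-5,5]  old=[-1,5]  +wl: 6,7
  step 13. node 1  ⊔preds=[-3,5]  new=[-4,5]  stable
  step 14. node 4  ⊔preds=[-4,5]  new=[-3,5]  old=[-2,3]  +wl: 1
  step 15. node 6  ⊔preds=[-5,5]  new=[-5,2]  stable
  step 16. node 7  ⊔preds=[-5,5]  new=[-4,5]  old=[-3,5]  +wl: 2,5
  step 17. node 1  ⊔preds=[-4,5]  new=[-5,5]  old=[-4,5]  +wl: 6,7
  step 18. node 2  ⊔preds=[-4,5]  new=[-5,5]  stable
  step 19. node 5  ⊔preds=[-5,5]  new=[-4,5]  stable
  step 20. node 6  ⊔preds=[-5,5]  new=[-5,2]  stable
  step 21. node 7  ⊔preds=[-5,5]  new=[-4,5]  stable

Least fixpoint reached:
  node 0: [-3,1]
  node 1: [-5,5]
  node 2: [-5,5]
  node 3: [1,5]
  node 4: [-3,5]
  node 5: [-4,5]
  node 6: [-5,2]
  node 7: [-4,5]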